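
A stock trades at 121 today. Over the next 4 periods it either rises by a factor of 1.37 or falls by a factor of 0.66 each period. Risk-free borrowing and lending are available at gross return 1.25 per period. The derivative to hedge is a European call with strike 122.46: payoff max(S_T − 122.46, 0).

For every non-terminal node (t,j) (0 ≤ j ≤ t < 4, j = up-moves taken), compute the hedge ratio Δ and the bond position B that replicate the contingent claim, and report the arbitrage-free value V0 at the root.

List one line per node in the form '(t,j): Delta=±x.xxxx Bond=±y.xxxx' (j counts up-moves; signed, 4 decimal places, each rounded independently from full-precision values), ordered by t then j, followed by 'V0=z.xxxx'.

No-arbitrage ⇒ martingale measure with p* = (R−d)/(u−d) = 0.8310.
Terminal payoffs: V(4,0)=0.0000, V(4,1)=0.0000, V(4,2)=0.0000, V(4,3)=82.8883, V(4,4)=303.7932
(3,0): S=34.7870. Δ = (V_up−V_dn)/(S_up−S_dn) = (0.0000−0.0000)/(47.6582−22.9594) = 0.0000. V = [p*·0.0000 + (1−p*)·0.0000]/1.25 = 0.0000. B = V − Δ·S = 0.0000.
(3,1): S=72.2094. Δ = (V_up−V_dn)/(S_up−S_dn) = (0.0000−0.0000)/(98.9269−47.6582) = 0.0000. V = [p*·0.0000 + (1−p*)·0.0000]/1.25 = 0.0000. B = V − Δ·S = 0.0000.
(3,2): S=149.8892. Δ = (V_up−V_dn)/(S_up−S_dn) = (82.8883−0.0000)/(205.3483−98.9269) = 0.7789. V = [p*·82.8883 + (1−p*)·0.0000]/1.25 = 55.1032. B = V − Δ·S = -61.6408.
(3,3): S=311.1337. Δ = (V_up−V_dn)/(S_up−S_dn) = (303.7932−82.8883)/(426.2532−205.3483) = 1.0000. V = [p*·303.7932 + (1−p*)·82.8883]/1.25 = 213.1657. B = V − Δ·S = -97.9680.
(2,0): S=52.7076. Δ = (V_up−V_dn)/(S_up−S_dn) = (0.0000−0.0000)/(72.2094−34.7870) = 0.0000. V = [p*·0.0000 + (1−p*)·0.0000]/1.25 = 0.0000. B = V − Δ·S = 0.0000.
(2,1): S=109.4082. Δ = (V_up−V_dn)/(S_up−S_dn) = (55.1032−0.0000)/(149.8892−72.2094) = 0.7094. V = [p*·55.1032 + (1−p*)·0.0000]/1.25 = 36.6320. B = V − Δ·S = -40.9781.
(2,2): S=227.1049. Δ = (V_up−V_dn)/(S_up−S_dn) = (213.1657−55.1032)/(311.1337−149.8892) = 0.9803. V = [p*·213.1657 + (1−p*)·55.1032]/1.25 = 149.1607. B = V − Δ·S = -73.4626.
(1,0): S=79.8600. Δ = (V_up−V_dn)/(S_up−S_dn) = (36.6320−0.0000)/(109.4082−52.7076) = 0.6461. V = [p*·36.6320 + (1−p*)·0.0000]/1.25 = 24.3525. B = V − Δ·S = -27.2418.
(1,1): S=165.7700. Δ = (V_up−V_dn)/(S_up−S_dn) = (149.1607−36.6320)/(227.1049−109.4082) = 0.9561. V = [p*·149.1607 + (1−p*)·36.6320]/1.25 = 104.1134. B = V − Δ·S = -54.3778.
(0,0): S=121.0000. Δ = (V_up−V_dn)/(S_up−S_dn) = (104.1134−24.3525)/(165.7700−79.8600) = 0.9284. V = [p*·104.1134 + (1−p*)·24.3525]/1.25 = 72.5062. B = V − Δ·S = -39.8331.
The time-0 hedge costs 72.5062, which is the no-arbitrage price.

(0,0): Delta=0.9284 Bond=-39.8331
(1,0): Delta=0.6461 Bond=-27.2418
(1,1): Delta=0.9561 Bond=-54.3778
(2,0): Delta=0.0000 Bond=0.0000
(2,1): Delta=0.7094 Bond=-40.9781
(2,2): Delta=0.9803 Bond=-73.4626
(3,0): Delta=0.0000 Bond=0.0000
(3,1): Delta=0.0000 Bond=0.0000
(3,2): Delta=0.7789 Bond=-61.6408
(3,3): Delta=1.0000 Bond=-97.9680
V0=72.5062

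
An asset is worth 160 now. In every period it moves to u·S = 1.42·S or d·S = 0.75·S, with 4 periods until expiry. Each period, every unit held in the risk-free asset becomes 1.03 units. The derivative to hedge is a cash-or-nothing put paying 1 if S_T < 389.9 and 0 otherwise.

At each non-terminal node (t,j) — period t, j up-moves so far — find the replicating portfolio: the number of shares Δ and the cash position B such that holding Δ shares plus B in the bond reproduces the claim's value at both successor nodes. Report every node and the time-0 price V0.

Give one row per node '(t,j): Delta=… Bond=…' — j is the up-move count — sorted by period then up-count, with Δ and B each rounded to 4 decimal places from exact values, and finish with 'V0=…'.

(0,0): Delta=-0.0006 Bond=0.9611
(1,0): Delta=0.0000 Bond=0.9151
(1,1): Delta=-0.0011 Bond=1.0941
(2,0): Delta=0.0000 Bond=0.9426
(2,1): Delta=0.0000 Bond=0.9426
(2,2): Delta=-0.0019 Bond=1.3836
(3,0): Delta=0.0000 Bond=0.9709
(3,1): Delta=0.0000 Bond=0.9709
(3,2): Delta=0.0000 Bond=0.9709
(3,3): Delta=-0.0033 Bond=2.0577
V0=0.8614

Under the risk-neutral measure, an up-move has probability p* = (R−d)/(u−d) = 0.4179 and values discount at R = 1.03.
Terminal values V(4,·): V(4,0)=1.0000, V(4,1)=1.0000, V(4,2)=1.0000, V(4,3)=1.0000, V(4,4)=0.0000
Node (3,0) S=67.5000: V=(p*·1.0000+(1−p*)·1.0000)/1.03=0.9709; Δ=(1.0000−1.0000)/(95.8500−50.6250)=0.0000; B=V−Δ·S=0.9709
Node (3,1) S=127.8000: V=(p*·1.0000+(1−p*)·1.0000)/1.03=0.9709; Δ=(1.0000−1.0000)/(181.4760−95.8500)=0.0000; B=V−Δ·S=0.9709
Node (3,2) S=241.9680: V=(p*·1.0000+(1−p*)·1.0000)/1.03=0.9709; Δ=(1.0000−1.0000)/(343.5946−181.4760)=0.0000; B=V−Δ·S=0.9709
Node (3,3) S=458.1261: V=(p*·0.0000+(1−p*)·1.0000)/1.03=0.5651; Δ=(0.0000−1.0000)/(650.5390−343.5946)=-0.0033; B=V−Δ·S=2.0577
Node (2,0) S=90.0000: V=(p*·0.9709+(1−p*)·0.9709)/1.03=0.9426; Δ=(0.9709−0.9709)/(127.8000−67.5000)=0.0000; B=V−Δ·S=0.9426
Node (2,1) S=170.4000: V=(p*·0.9709+(1−p*)·0.9709)/1.03=0.9426; Δ=(0.9709−0.9709)/(241.9680−127.8000)=0.0000; B=V−Δ·S=0.9426
Node (2,2) S=322.6240: V=(p*·0.5651+(1−p*)·0.9709)/1.03=0.7780; Δ=(0.5651−0.9709)/(458.1261−241.9680)=-0.0019; B=V−Δ·S=1.3836
Node (1,0) S=120.0000: V=(p*·0.9426+(1−p*)·0.9426)/1.03=0.9151; Δ=(0.9426−0.9426)/(170.4000−90.0000)=0.0000; B=V−Δ·S=0.9151
Node (1,1) S=227.2000: V=(p*·0.7780+(1−p*)·0.9426)/1.03=0.8483; Δ=(0.7780−0.9426)/(322.6240−170.4000)=-0.0011; B=V−Δ·S=1.0941
Node (0,0) S=160.0000: V=(p*·0.8483+(1−p*)·0.9151)/1.03=0.8614; Δ=(0.8483−0.9151)/(227.2000−120.0000)=-0.0006; B=V−Δ·S=0.9611
The time-0 hedge costs 0.8614, which is the no-arbitrage price.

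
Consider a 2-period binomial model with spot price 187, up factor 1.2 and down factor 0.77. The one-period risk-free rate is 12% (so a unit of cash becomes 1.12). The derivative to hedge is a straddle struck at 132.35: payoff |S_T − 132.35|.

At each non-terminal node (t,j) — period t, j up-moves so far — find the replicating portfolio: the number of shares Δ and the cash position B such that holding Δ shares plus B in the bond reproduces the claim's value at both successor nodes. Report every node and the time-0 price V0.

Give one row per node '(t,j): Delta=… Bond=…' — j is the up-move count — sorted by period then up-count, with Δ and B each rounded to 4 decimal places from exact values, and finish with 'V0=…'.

(0,0): Delta=0.9113 Bond=-87.7293
(1,0): Delta=0.3062 Bond=-11.1379
(1,1): Delta=1.0000 Bond=-118.1696
V0=82.6767

Since d<R<u, set p* = (R−d)/(u−d) = 0.8140; price each node as the discounted p*-expectation of its children.
Terminal payoffs: V(2,0)=21.4777, V(2,1)=40.4380, V(2,2)=136.9300
  t=1,j=0: stock 143.9900 → up 172.7880 (V=40.4380), down 110.8723 (V=21.4777). Price 32.9558; hedge Δ=0.3062, bond B=-11.1379.
  t=1,j=1: stock 224.4000 → up 269.2800 (V=136.9300), down 172.7880 (V=40.4380). Price 106.2304; hedge Δ=1.0000, bond B=-118.1696.
  t=0,j=0: stock 187.0000 → up 224.4000 (V=106.2304), down 143.9900 (V=32.9558). Price 82.6767; hedge Δ=0.9113, bond B=-87.7293.
Self-financing check: at every node Δ·S+B equals the discounted successor values.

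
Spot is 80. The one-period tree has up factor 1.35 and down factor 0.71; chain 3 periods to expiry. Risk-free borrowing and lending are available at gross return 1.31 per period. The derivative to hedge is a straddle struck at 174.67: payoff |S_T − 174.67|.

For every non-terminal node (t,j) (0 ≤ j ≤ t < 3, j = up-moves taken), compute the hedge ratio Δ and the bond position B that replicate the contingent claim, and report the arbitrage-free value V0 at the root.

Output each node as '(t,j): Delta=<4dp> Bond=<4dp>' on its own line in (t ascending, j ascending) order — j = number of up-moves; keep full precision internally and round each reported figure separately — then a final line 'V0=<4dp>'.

Under the risk-neutral measure, an up-move has probability p* = (R−d)/(u−d) = 0.9375 and values discount at R = 1.31.
Terminal values V(3,·): V(3,0)=146.0371, V(3,1)=120.2272, V(3,2)=71.1520, V(3,3)=22.1600
Node (2,0) S=40.3280: V=(p*·120.2272+(1−p*)·146.0371)/1.31=93.0079; Δ=(120.2272−146.0371)/(54.4428−28.6329)=-1.0000; B=V−Δ·S=133.3359
Node (2,1) S=76.6800: V=(p*·71.1520+(1−p*)·120.2272)/1.31=56.6559; Δ=(71.1520−120.2272)/(103.5180−54.4428)=-1.0000; B=V−Δ·S=133.3359
Node (2,2) S=145.8000: V=(p*·22.1600+(1−p*)·71.1520)/1.31=19.2534; Δ=(22.1600−71.1520)/(196.8300−103.5180)=-0.5250; B=V−Δ·S=95.8034
Node (1,0) S=56.8000: V=(p*·56.6559+(1−p*)·93.0079)/1.31=44.9831; Δ=(56.6559−93.0079)/(76.6800−40.3280)=-1.0000; B=V−Δ·S=101.7831
Node (1,1) S=108.0000: V=(p*·19.2534+(1−p*)·56.6559)/1.31=16.4817; Δ=(19.2534−56.6559)/(145.8000−76.6800)=-0.5411; B=V−Δ·S=74.9231
Node (0,0) S=80.0000: V=(p*·16.4817+(1−p*)·44.9831)/1.31=13.9413; Δ=(16.4817−44.9831)/(108.0000−56.8000)=-0.5567; B=V−Δ·S=58.4747
Self-financing check: at every node Δ·S+B equals the discounted successor values.

(0,0): Delta=-0.5567 Bond=58.4747
(1,0): Delta=-1.0000 Bond=101.7831
(1,1): Delta=-0.5411 Bond=74.9231
(2,0): Delta=-1.0000 Bond=133.3359
(2,1): Delta=-1.0000 Bond=133.3359
(2,2): Delta=-0.5250 Bond=95.8034
V0=13.9413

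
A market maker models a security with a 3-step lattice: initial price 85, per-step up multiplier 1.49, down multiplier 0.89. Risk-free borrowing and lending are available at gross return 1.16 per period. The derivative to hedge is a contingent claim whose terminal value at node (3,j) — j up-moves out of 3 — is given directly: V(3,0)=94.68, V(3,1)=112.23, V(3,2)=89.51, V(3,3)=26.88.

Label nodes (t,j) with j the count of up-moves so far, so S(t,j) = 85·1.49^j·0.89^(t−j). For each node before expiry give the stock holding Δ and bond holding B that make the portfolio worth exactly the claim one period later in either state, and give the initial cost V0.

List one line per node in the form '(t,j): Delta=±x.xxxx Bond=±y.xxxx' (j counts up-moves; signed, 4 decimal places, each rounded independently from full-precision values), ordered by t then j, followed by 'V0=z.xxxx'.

(0,0): Delta=-0.2713 Bond=83.2471
(1,0): Delta=-0.0109 Bond=76.8618
(1,1): Delta=-0.4615 Bond=120.6505
(2,0): Delta=0.4344 Bond=59.1789
(2,1): Delta=-0.3359 Bond=125.8029
(2,2): Delta=-0.5531 Bond=157.2510
V0=60.1842

No-arbitrage ⇒ martingale measure with p* = (R−d)/(u−d) = 0.4500.
At expiry t=3: V(3,0)=94.6800, V(3,1)=112.2300, V(3,2)=89.5100, V(3,3)=26.8800
(2,0): S=67.3285. Δ = (V_up−V_dn)/(S_up−S_dn) = (112.2300−94.6800)/(100.3195−59.9224) = 0.4344. V = [p*·112.2300 + (1−p*)·94.6800]/1.16 = 88.4289. B = V − Δ·S = 59.1789.
(2,1): S=112.7185. Δ = (V_up−V_dn)/(S_up−S_dn) = (89.5100−112.2300)/(167.9506−100.3195) = -0.3359. V = [p*·89.5100 + (1−p*)·112.2300]/1.16 = 87.9362. B = V − Δ·S = 125.8029.
(2,2): S=188.7085. Δ = (V_up−V_dn)/(S_up−S_dn) = (26.8800−89.5100)/(281.1757−167.9506) = -0.5531. V = [p*·26.8800 + (1−p*)·89.5100]/1.16 = 52.8677. B = V − Δ·S = 157.2510.
(1,0): S=75.6500. Δ = (V_up−V_dn)/(S_up−S_dn) = (87.9362−88.4289)/(112.7185−67.3285) = -0.0109. V = [p*·87.9362 + (1−p*)·88.4289]/1.16 = 76.0407. B = V − Δ·S = 76.8618.
(1,1): S=126.6500. Δ = (V_up−V_dn)/(S_up−S_dn) = (52.8677−87.9362)/(188.7085−112.7185) = -0.4615. V = [p*·52.8677 + (1−p*)·87.9362]/1.16 = 62.2029. B = V − Δ·S = 120.6505.
(0,0): S=85.0000. Δ = (V_up−V_dn)/(S_up−S_dn) = (62.2029−76.0407)/(126.6500−75.6500) = -0.2713. V = [p*·62.2029 + (1−p*)·76.0407]/1.16 = 60.1842. B = V − Δ·S = 83.2471.
Each (Δ,B) replicates both successor values, so the strategy is self-financing and V0 is arbitrage-free.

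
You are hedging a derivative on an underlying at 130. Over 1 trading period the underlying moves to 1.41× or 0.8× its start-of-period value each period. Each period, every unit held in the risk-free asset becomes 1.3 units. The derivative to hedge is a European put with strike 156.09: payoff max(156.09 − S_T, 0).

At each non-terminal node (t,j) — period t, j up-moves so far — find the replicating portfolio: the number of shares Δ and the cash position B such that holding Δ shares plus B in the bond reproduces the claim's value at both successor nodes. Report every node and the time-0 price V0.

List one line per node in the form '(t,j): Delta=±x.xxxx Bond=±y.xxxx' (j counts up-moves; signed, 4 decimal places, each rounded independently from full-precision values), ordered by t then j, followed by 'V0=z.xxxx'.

(0,0): Delta=-0.6569 Bond=92.6190
V0=7.2256

Since d<R<u, set p* = (R−d)/(u−d) = 0.8197; price each node as the discounted p*-expectation of its children.
Terminal values V(1,·): V(1,0)=52.0900, V(1,1)=0.0000
  t=0,j=0: stock 130.0000 → up 183.3000 (V=0.0000), down 104.0000 (V=52.0900). Price 7.2256; hedge Δ=-0.6569, bond B=92.6190.
Check: Δ(0,0)·S0 + B(0,0) = 7.2256 = V0.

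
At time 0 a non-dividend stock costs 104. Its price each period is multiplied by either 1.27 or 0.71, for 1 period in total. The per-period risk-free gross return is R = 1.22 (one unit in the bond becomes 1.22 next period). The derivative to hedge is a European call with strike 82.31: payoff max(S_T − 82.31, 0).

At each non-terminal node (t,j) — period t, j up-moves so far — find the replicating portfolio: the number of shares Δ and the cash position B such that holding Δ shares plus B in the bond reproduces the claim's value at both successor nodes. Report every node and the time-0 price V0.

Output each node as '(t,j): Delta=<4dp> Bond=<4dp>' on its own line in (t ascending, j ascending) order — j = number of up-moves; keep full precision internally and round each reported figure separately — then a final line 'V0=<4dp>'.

Risk-neutral probability p* = (R−d)/(u−d) = (1.22−0.71)/(1.27−0.71) = 0.9107.
Terminal values V(1,·): V(1,0)=0.0000, V(1,1)=49.7700
  t=0,j=0: stock 104.0000 → up 132.0800 (V=49.7700), down 73.8400 (V=0.0000). Price 37.1527; hedge Δ=0.8546, bond B=-51.7223.
Check: Δ(0,0)·S0 + B(0,0) = 37.1527 = V0.

(0,0): Delta=0.8546 Bond=-51.7223
V0=37.1527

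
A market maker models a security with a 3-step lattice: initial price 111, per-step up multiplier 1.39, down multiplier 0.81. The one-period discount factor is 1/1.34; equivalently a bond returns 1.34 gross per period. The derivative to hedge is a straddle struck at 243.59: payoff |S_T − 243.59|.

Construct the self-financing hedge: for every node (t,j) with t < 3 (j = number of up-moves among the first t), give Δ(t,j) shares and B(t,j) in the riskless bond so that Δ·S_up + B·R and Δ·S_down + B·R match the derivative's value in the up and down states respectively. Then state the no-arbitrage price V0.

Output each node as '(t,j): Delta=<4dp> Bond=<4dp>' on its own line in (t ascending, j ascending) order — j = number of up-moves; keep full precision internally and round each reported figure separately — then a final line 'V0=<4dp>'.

No-arbitrage ⇒ martingale measure with p* = (R−d)/(u−d) = 0.9138.
Terminal values V(3,·): V(3,0)=184.6000, V(3,1)=142.3603, V(3,2)=69.8749, V(3,3)=54.5137
Node (2,0) S=72.8271: V=(p*·142.3603+(1−p*)·184.6000)/1.34=108.9565; Δ=(142.3603−184.6000)/(101.2297−58.9900)=-1.0000; B=V−Δ·S=181.7836
Node (2,1) S=124.9749: V=(p*·69.8749+(1−p*)·142.3603)/1.34=56.8087; Δ=(69.8749−142.3603)/(173.7151−101.2297)=-1.0000; B=V−Δ·S=181.7836
Node (2,2) S=214.4631: V=(p*·54.5137+(1−p*)·69.8749)/1.34=41.6701; Δ=(54.5137−69.8749)/(298.1037−173.7151)=-0.1235; B=V−Δ·S=68.1549
Node (1,0) S=89.9100: V=(p*·56.8087+(1−p*)·108.9565)/1.34=45.7494; Δ=(56.8087−108.9565)/(124.9749−72.8271)=-1.0000; B=V−Δ·S=135.6594
Node (1,1) S=154.2900: V=(p*·41.6701+(1−p*)·56.8087)/1.34=32.0710; Δ=(41.6701−56.8087)/(214.4631−124.9749)=-0.1692; B=V−Δ·S=58.1720
Node (0,0) S=111.0000: V=(p*·32.0710+(1−p*)·45.7494)/1.34=24.8136; Δ=(32.0710−45.7494)/(154.2900−89.9100)=-0.2125; B=V−Δ·S=48.3970
The time-0 hedge costs 24.8136, which is the no-arbitrage price.

(0,0): Delta=-0.2125 Bond=48.3970
(1,0): Delta=-1.0000 Bond=135.6594
(1,1): Delta=-0.1692 Bond=58.1720
(2,0): Delta=-1.0000 Bond=181.7836
(2,1): Delta=-1.0000 Bond=181.7836
(2,2): Delta=-0.1235 Bond=68.1549
V0=24.8136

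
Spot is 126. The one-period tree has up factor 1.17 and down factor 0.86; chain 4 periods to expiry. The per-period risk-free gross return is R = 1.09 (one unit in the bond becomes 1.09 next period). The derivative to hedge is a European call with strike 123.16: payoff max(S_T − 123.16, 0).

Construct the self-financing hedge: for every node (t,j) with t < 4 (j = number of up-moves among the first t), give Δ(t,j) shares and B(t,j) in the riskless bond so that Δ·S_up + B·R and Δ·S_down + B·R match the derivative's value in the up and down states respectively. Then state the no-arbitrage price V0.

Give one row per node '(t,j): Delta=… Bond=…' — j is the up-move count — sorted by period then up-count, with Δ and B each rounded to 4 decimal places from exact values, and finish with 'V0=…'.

(0,0): Delta=0.9054 Bond=-74.1008
(1,0): Delta=0.6765 Bond=-55.9660
(1,1): Delta=0.9639 Bond=-89.3973
(2,0): Delta=0.1038 Bond=-7.6351
(2,1): Delta=0.8229 Bond=-79.5657
(2,2): Delta=1.0000 Bond=-103.6613
(3,0): Delta=0.0000 Bond=0.0000
(3,1): Delta=0.1304 Bond=-11.2170
(3,2): Delta=1.0000 Bond=-112.9908
(3,3): Delta=1.0000 Bond=-112.9908
V0=39.9828

The replicating-portfolio and risk-neutral prices coincide; use p* = (1.09−0.86)/(1.17−0.86) = 0.7419 for the latter.
At expiry t=4: V(4,0)=0.0000, V(4,1)=0.0000, V(4,2)=4.4072, V(4,3)=50.3908, V(4,4)=112.9498
  t=3,j=0: stock 80.1431 → up 93.7674 (V=0.0000), down 68.9230 (V=0.0000). Price 0.0000; hedge Δ=0.0000, bond B=0.0000.
  t=3,j=1: stock 109.0318 → up 127.5672 (V=4.4072), down 93.7674 (V=0.0000). Price 2.9999; hedge Δ=0.1304, bond B=-11.2170.
  t=3,j=2: stock 148.3340 → up 173.5508 (V=50.3908), down 127.5672 (V=4.4072). Price 35.3432; hedge Δ=1.0000, bond B=-112.9908.
  t=3,j=3: stock 201.8032 → up 236.1098 (V=112.9498), down 173.5508 (V=50.3908). Price 88.8124; hedge Δ=1.0000, bond B=-112.9908.
  t=2,j=0: stock 93.1896 → up 109.0318 (V=2.9999), down 80.1431 (V=0.0000). Price 2.0420; hedge Δ=0.1038, bond B=-7.6351.
  t=2,j=1: stock 126.7812 → up 148.3340 (V=35.3432), down 109.0318 (V=2.9999). Price 24.7675; hedge Δ=0.8229, bond B=-79.5657.
  t=2,j=2: stock 172.4814 → up 201.8032 (V=88.8124), down 148.3340 (V=35.3432). Price 68.8201; hedge Δ=1.0000, bond B=-103.6613.
  t=1,j=0: stock 108.3600 → up 126.7812 (V=24.7675), down 93.1896 (V=2.0420). Price 17.3420; hedge Δ=0.6765, bond B=-55.9660.
  t=1,j=1: stock 147.4200 → up 172.4814 (V=68.8201), down 126.7812 (V=24.7675). Price 52.7080; hedge Δ=0.9639, bond B=-89.3973.
  t=0,j=0: stock 126.0000 → up 147.4200 (V=52.7080), down 108.3600 (V=17.3420). Price 39.9828; hedge Δ=0.9054, bond B=-74.1008.
Self-financing check: at every node Δ·S+B equals the discounted successor values.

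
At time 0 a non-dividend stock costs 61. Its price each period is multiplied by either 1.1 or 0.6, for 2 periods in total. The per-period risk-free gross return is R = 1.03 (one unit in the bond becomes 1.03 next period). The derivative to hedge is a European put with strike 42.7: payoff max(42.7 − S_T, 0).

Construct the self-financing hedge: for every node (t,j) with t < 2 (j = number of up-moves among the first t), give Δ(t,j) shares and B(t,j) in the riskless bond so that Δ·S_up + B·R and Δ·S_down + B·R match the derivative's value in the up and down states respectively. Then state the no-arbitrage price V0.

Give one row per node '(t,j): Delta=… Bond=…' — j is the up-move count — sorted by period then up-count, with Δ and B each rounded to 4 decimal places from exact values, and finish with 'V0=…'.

(0,0): Delta=-0.1483 Bond=9.9863
(1,0): Delta=-1.0000 Bond=41.4563
(1,1): Delta=-0.0727 Bond=5.2117
V0=0.9370

Since d<R<u, set p* = (R−d)/(u−d) = 0.8600; price each node as the discounted p*-expectation of its children.
Terminal values V(2,·): V(2,0)=20.7400, V(2,1)=2.4400, V(2,2)=0.0000
(1,0): S=36.6000. Δ = (V_up−V_dn)/(S_up−S_dn) = (2.4400−20.7400)/(40.2600−21.9600) = -1.0000. V = [p*·2.4400 + (1−p*)·20.7400]/1.03 = 4.8563. B = V − Δ·S = 41.4563.
(1,1): S=67.1000. Δ = (V_up−V_dn)/(S_up−S_dn) = (0.0000−2.4400)/(73.8100−40.2600) = -0.0727. V = [p*·0.0000 + (1−p*)·2.4400]/1.03 = 0.3317. B = V − Δ·S = 5.2117.
(0,0): S=61.0000. Δ = (V_up−V_dn)/(S_up−S_dn) = (0.3317−4.8563)/(67.1000−36.6000) = -0.1483. V = [p*·0.3317 + (1−p*)·4.8563]/1.03 = 0.9370. B = V − Δ·S = 9.9863.
Check: Δ(0,0)·S0 + B(0,0) = 0.9370 = V0.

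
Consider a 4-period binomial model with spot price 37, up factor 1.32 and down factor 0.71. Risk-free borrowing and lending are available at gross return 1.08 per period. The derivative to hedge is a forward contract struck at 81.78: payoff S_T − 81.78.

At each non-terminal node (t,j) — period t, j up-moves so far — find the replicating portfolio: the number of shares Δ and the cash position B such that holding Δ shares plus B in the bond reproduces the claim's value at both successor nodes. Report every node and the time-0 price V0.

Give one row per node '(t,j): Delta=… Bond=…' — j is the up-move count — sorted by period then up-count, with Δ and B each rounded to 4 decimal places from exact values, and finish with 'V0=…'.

The replicating-portfolio and risk-neutral prices coincide; use p* = (1.08−0.71)/(1.32−0.71) = 0.6066 for the latter.
Payoff layer (t=4): V(4,0)=-72.3777, V(4,1)=-64.2996, V(4,2)=-49.2813, V(4,3)=-21.3598, V(4,4)=30.5504
  t=3,j=0: stock 13.2427 → up 17.4804 (V=-64.2996), down 9.4023 (V=-72.3777). Price -62.4795; hedge Δ=1.0000, bond B=-75.7222.
  t=3,j=1: stock 24.6202 → up 32.4987 (V=-49.2813), down 17.4804 (V=-64.2996). Price -51.1020; hedge Δ=1.0000, bond B=-75.7222.
  t=3,j=2: stock 45.7728 → up 60.4202 (V=-21.3598), down 32.4987 (V=-49.2813). Price -29.9494; hedge Δ=1.0000, bond B=-75.7222.
  t=3,j=3: stock 85.0988 → up 112.3304 (V=30.5504), down 60.4202 (V=-21.3598). Price 9.3766; hedge Δ=1.0000, bond B=-75.7222.
  t=2,j=0: stock 18.6517 → up 24.6202 (V=-51.1020), down 13.2427 (V=-62.4795). Price -51.4615; hedge Δ=1.0000, bond B=-70.1132.
  t=2,j=1: stock 34.6764 → up 45.7728 (V=-29.9494), down 24.6202 (V=-51.1020). Price -35.4368; hedge Δ=1.0000, bond B=-70.1132.
  t=2,j=2: stock 64.4688 → up 85.0988 (V=9.3766), down 45.7728 (V=-29.9494). Price -5.6444; hedge Δ=1.0000, bond B=-70.1132.
  t=1,j=0: stock 26.2700 → up 34.6764 (V=-35.4368), down 18.6517 (V=-51.4615). Price -38.6496; hedge Δ=1.0000, bond B=-64.9196.
  t=1,j=1: stock 48.8400 → up 64.4688 (V=-5.6444), down 34.6764 (V=-35.4368). Price -16.0796; hedge Δ=1.0000, bond B=-64.9196.
  t=0,j=0: stock 37.0000 → up 48.8400 (V=-16.0796), down 26.2700 (V=-38.6496). Price -23.1107; hedge Δ=1.0000, bond B=-60.1107.
Root portfolio cost Δ·37+B reproduces V0=-23.1107.

(0,0): Delta=1.0000 Bond=-60.1107
(1,0): Delta=1.0000 Bond=-64.9196
(1,1): Delta=1.0000 Bond=-64.9196
(2,0): Delta=1.0000 Bond=-70.1132
(2,1): Delta=1.0000 Bond=-70.1132
(2,2): Delta=1.0000 Bond=-70.1132
(3,0): Delta=1.0000 Bond=-75.7222
(3,1): Delta=1.0000 Bond=-75.7222
(3,2): Delta=1.0000 Bond=-75.7222
(3,3): Delta=1.0000 Bond=-75.7222
V0=-23.1107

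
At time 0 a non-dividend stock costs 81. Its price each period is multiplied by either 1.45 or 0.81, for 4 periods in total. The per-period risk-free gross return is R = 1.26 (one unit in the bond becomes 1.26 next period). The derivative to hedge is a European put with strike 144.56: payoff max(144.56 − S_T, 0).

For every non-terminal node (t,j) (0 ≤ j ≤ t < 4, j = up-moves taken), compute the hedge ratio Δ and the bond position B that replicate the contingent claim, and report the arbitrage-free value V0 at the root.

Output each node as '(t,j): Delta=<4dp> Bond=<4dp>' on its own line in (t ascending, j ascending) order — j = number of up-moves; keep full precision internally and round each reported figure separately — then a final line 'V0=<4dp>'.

Under the risk-neutral measure, an up-move has probability p* = (R−d)/(u−d) = 0.7031 and values discount at R = 1.26.
Terminal values V(4,·): V(4,0)=109.6922, V(4,1)=82.1423, V(4,2)=32.8245, V(4,3)=0.0000, V(4,4)=0.0000
  t=3,j=0: stock 43.0467 → up 62.4177 (V=82.1423), down 34.8678 (V=109.6922). Price 71.6834; hedge Δ=-1.0000, bond B=114.7302.
  t=3,j=1: stock 77.0589 → up 111.7355 (V=32.8245), down 62.4177 (V=82.1423). Price 37.6712; hedge Δ=-1.0000, bond B=114.7302.
  t=3,j=2: stock 137.9450 → up 200.0203 (V=0.0000), down 111.7355 (V=32.8245). Price 7.7340; hedge Δ=-0.3718, bond B=59.0223.
  t=3,j=3: stock 246.9386 → up 358.0610 (V=0.0000), down 200.0203 (V=0.0000). Price 0.0000; hedge Δ=0.0000, bond B=0.0000.
  t=2,j=0: stock 53.1441 → up 77.0589 (V=37.6712), down 43.0467 (V=71.6834). Price 37.9116; hedge Δ=-1.0000, bond B=91.0557.
  t=2,j=1: stock 95.1345 → up 137.9450 (V=7.7340), down 77.0589 (V=37.6712). Price 13.1917; hedge Δ=-0.4917, bond B=59.9687.
  t=2,j=2: stock 170.3025 → up 246.9386 (V=0.0000), down 137.9450 (V=7.7340). Price 1.8222; hedge Δ=-0.0710, bond B=13.9065.
  t=1,j=0: stock 65.6100 → up 95.1345 (V=13.1917), down 53.1441 (V=37.9116). Price 16.2940; hedge Δ=-0.5887, bond B=54.9188.
  t=1,j=1: stock 117.4500 → up 170.3025 (V=1.8222), down 95.1345 (V=13.1917). Price 4.1250; hedge Δ=-0.1513, bond B=21.8899.
  t=0,j=0: stock 81.0000 → up 117.4500 (V=4.1250), down 65.6100 (V=16.2940). Price 6.1410; hedge Δ=-0.2347, bond B=25.1550.
Self-financing check: at every node Δ·S+B equals the discounted successor values.

(0,0): Delta=-0.2347 Bond=25.1550
(1,0): Delta=-0.5887 Bond=54.9188
(1,1): Delta=-0.1513 Bond=21.8899
(2,0): Delta=-1.0000 Bond=91.0557
(2,1): Delta=-0.4917 Bond=59.9687
(2,2): Delta=-0.0710 Bond=13.9065
(3,0): Delta=-1.0000 Bond=114.7302
(3,1): Delta=-1.0000 Bond=114.7302
(3,2): Delta=-0.3718 Bond=59.0223
(3,3): Delta=0.0000 Bond=0.0000
V0=6.1410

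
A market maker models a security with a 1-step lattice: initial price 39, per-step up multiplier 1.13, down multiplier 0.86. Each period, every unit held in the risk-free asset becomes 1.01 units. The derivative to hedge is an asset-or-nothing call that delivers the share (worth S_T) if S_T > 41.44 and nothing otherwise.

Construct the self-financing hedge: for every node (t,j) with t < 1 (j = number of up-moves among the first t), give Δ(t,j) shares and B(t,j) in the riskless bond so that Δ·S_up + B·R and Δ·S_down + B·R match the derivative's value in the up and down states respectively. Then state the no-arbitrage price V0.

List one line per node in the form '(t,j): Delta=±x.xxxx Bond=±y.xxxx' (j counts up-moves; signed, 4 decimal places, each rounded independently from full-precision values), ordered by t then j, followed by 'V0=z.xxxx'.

(0,0): Delta=4.1852 Bond=-138.9813
V0=24.2409

Under the risk-neutral measure, an up-move has probability p* = (R−d)/(u−d) = 0.5556 and values discount at R = 1.01.
Terminal values V(1,·): V(1,0)=0.0000, V(1,1)=44.0700
Node (0,0) S=39.0000: V=(p*·44.0700+(1−p*)·0.0000)/1.01=24.2409; Δ=(44.0700−0.0000)/(44.0700−33.5400)=4.1852; B=V−Δ·S=-138.9813
Check: Δ(0,0)·S0 + B(0,0) = 24.2409 = V0.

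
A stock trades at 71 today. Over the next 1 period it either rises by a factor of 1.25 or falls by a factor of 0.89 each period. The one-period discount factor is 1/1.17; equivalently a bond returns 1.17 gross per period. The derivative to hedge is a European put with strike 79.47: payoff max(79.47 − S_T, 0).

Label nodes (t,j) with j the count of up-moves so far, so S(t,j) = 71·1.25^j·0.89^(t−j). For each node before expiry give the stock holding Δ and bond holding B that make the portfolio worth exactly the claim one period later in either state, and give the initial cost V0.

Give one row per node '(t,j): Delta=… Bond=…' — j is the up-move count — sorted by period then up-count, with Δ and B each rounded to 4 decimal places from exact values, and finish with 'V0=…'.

Under the risk-neutral measure, an up-move has probability p* = (R−d)/(u−d) = 0.7778 and values discount at R = 1.17.
Terminal payoffs: V(1,0)=16.2800, V(1,1)=0.0000
Node (0,0) S=71.0000: V=(p*·0.0000+(1−p*)·16.2800)/1.17=3.0921; Δ=(0.0000−16.2800)/(88.7500−63.1900)=-0.6369; B=V−Δ·S=48.3143
Self-financing check: at every node Δ·S+B equals the discounted successor values.

(0,0): Delta=-0.6369 Bond=48.3143
V0=3.0921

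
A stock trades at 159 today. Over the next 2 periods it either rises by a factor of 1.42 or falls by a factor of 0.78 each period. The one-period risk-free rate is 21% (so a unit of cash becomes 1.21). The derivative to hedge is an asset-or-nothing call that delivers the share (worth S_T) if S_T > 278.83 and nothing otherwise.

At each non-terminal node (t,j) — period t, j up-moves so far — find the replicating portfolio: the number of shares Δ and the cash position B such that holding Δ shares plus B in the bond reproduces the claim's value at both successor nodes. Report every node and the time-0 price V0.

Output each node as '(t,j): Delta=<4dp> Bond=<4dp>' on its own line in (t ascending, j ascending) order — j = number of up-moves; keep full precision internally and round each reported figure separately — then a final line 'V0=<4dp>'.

(0,0): Delta=1.7494 Bond=-179.3107
(1,0): Delta=0.0000 Bond=0.0000
(1,1): Delta=2.2188 Bond=-322.9260
V0=98.8508

No-arbitrage ⇒ martingale measure with p* = (R−d)/(u−d) = 0.6719.
Payoff layer (t=2): V(2,0)=0.0000, V(2,1)=0.0000, V(2,2)=320.6076
(1,0): S=124.0200. Δ = (V_up−V_dn)/(S_up−S_dn) = (0.0000−0.0000)/(176.1084−96.7356) = 0.0000. V = [p*·0.0000 + (1−p*)·0.0000]/1.21 = 0.0000. B = V − Δ·S = 0.0000.
(1,1): S=225.7800. Δ = (V_up−V_dn)/(S_up−S_dn) = (320.6076−0.0000)/(320.6076−176.1084) = 2.2188. V = [p*·320.6076 + (1−p*)·0.0000]/1.21 = 178.0233. B = V − Δ·S = -322.9260.
(0,0): S=159.0000. Δ = (V_up−V_dn)/(S_up−S_dn) = (178.0233−0.0000)/(225.7800−124.0200) = 1.7494. V = [p*·178.0233 + (1−p*)·0.0000]/1.21 = 98.8508. B = V − Δ·S = -179.3107.
Each (Δ,B) replicates both successor values, so the strategy is self-financing and V0 is arbitrage-free.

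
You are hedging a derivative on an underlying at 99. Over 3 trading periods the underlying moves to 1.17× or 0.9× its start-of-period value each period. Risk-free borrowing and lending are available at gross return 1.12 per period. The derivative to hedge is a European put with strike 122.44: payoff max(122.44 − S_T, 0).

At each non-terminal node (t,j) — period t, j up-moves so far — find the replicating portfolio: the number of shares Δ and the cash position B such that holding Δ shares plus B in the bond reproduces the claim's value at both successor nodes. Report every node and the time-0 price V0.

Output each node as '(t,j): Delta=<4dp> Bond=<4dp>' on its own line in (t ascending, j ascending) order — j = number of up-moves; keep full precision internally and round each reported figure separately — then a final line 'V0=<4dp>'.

(0,0): Delta=-0.2848 Bond=30.2538
(1,0): Delta=-1.0000 Bond=97.6084
(1,1): Delta=-0.1598 Bond=19.4014
(2,0): Delta=-1.0000 Bond=109.3214
(2,1): Delta=-1.0000 Bond=109.3214
(2,2): Delta=-0.0129 Bond=1.8224
V0=2.0584

No-arbitrage ⇒ martingale measure with p* = (R−d)/(u−d) = 0.8148.
Payoff layer (t=3): V(3,0)=50.2690, V(3,1)=28.6177, V(3,2)=0.4710, V(3,3)=0.0000
  t=2,j=0: stock 80.1900 → up 93.8223 (V=28.6177), down 72.1710 (V=50.2690). Price 29.1314; hedge Δ=-1.0000, bond B=109.3214.
  t=2,j=1: stock 104.2470 → up 121.9690 (V=0.4710), down 93.8223 (V=28.6177). Price 5.0744; hedge Δ=-1.0000, bond B=109.3214.
  t=2,j=2: stock 135.5211 → up 158.5597 (V=0.0000), down 121.9690 (V=0.4710). Price 0.0779; hedge Δ=-0.0129, bond B=1.8224.
  t=1,j=0: stock 89.1000 → up 104.2470 (V=5.0744), down 80.1900 (V=29.1314). Price 8.5084; hedge Δ=-1.0000, bond B=97.6084.
  t=1,j=1: stock 115.8300 → up 135.5211 (V=0.0779), down 104.2470 (V=5.0744). Price 0.8957; hedge Δ=-0.1598, bond B=19.4014.
  t=0,j=0: stock 99.0000 → up 115.8300 (V=0.8957), down 89.1000 (V=8.5084). Price 2.0584; hedge Δ=-0.2848, bond B=30.2538.
Check: Δ(0,0)·S0 + B(0,0) = 2.0584 = V0.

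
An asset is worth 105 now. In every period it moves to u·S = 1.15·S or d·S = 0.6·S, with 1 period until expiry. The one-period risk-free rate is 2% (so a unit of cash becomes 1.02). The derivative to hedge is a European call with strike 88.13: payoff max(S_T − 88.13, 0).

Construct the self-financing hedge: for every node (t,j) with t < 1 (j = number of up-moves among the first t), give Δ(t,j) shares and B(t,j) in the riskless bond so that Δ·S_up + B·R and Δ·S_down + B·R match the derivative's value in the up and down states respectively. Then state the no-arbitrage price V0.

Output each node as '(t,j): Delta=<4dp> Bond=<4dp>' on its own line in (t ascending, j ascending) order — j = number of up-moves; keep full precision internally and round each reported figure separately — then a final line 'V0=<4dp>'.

The replicating-portfolio and risk-neutral prices coincide; use p* = (1.02−0.6)/(1.15−0.6) = 0.7636 for the latter.
Payoff layer (t=1): V(1,0)=0.0000, V(1,1)=32.6200
  t=0,j=0: stock 105.0000 → up 120.7500 (V=32.6200), down 63.0000 (V=0.0000). Price 24.4214; hedge Δ=0.5648, bond B=-34.8877.
Self-financing check: at every node Δ·S+B equals the discounted successor values.

(0,0): Delta=0.5648 Bond=-34.8877
V0=24.4214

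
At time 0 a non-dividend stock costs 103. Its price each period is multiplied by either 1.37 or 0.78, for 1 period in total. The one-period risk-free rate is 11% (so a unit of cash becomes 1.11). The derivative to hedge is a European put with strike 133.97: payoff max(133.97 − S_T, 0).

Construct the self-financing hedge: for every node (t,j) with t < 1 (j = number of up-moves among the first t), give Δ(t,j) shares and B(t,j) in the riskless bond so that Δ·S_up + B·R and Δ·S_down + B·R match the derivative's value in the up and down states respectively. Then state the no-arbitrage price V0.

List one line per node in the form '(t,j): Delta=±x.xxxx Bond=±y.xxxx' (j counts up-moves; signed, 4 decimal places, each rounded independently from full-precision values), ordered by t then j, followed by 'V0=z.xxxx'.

Under the risk-neutral measure, an up-move has probability p* = (R−d)/(u−d) = 0.5593 and values discount at R = 1.11.
At expiry t=1: V(1,0)=53.6300, V(1,1)=0.0000
Node (0,0) S=103.0000: V=(p*·0.0000+(1−p*)·53.6300)/1.11=21.2915; Δ=(0.0000−53.6300)/(141.1100−80.3400)=-0.8825; B=V−Δ·S=112.1898
Check: Δ(0,0)·S0 + B(0,0) = 21.2915 = V0.

(0,0): Delta=-0.8825 Bond=112.1898
V0=21.2915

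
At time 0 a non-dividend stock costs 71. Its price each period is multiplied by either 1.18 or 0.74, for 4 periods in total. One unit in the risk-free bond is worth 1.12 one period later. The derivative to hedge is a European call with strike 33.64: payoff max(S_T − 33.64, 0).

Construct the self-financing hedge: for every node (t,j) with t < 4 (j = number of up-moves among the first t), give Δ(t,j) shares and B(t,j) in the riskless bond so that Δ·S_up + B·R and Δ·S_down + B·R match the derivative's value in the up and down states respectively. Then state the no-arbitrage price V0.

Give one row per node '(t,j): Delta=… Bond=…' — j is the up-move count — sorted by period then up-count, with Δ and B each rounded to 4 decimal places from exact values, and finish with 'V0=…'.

Risk-neutral probability p* = (R−d)/(u−d) = (1.12−0.74)/(1.18−0.74) = 0.8636.
Terminal values V(4,·): V(4,0)=0.0000, V(4,1)=0.3097, V(4,2)=20.4960, V(4,3)=52.6849, V(4,4)=104.0132
Node (3,0) S=28.7709: V=(p*·0.3097+(1−p*)·0.0000)/1.12=0.2388; Δ=(0.3097−0.0000)/(33.9497−21.2905)=0.0245; B=V−Δ·S=-0.4650
Node (3,1) S=45.8779: V=(p*·20.4960+(1−p*)·0.3097)/1.12=15.8422; Δ=(20.4960−0.3097)/(54.1360−33.9497)=1.0000; B=V−Δ·S=-30.0357
Node (3,2) S=73.1567: V=(p*·52.6849+(1−p*)·20.4960)/1.12=43.1210; Δ=(52.6849−20.4960)/(86.3249−54.1360)=1.0000; B=V−Δ·S=-30.0357
Node (3,3) S=116.6553: V=(p*·104.0132+(1−p*)·52.6849)/1.12=86.6196; Δ=(104.0132−52.6849)/(137.6532−86.3249)=1.0000; B=V−Δ·S=-30.0357
Node (2,0) S=38.8796: V=(p*·15.8422+(1−p*)·0.2388)/1.12=12.2451; Δ=(15.8422−0.2388)/(45.8779−28.7709)=0.9121; B=V−Δ·S=-23.2173
Node (2,1) S=61.9972: V=(p*·43.1210+(1−p*)·15.8422)/1.12=35.1796; Δ=(43.1210−15.8422)/(73.1567−45.8779)=1.0000; B=V−Δ·S=-26.8176
Node (2,2) S=98.8604: V=(p*·86.6196+(1−p*)·43.1210)/1.12=72.0428; Δ=(86.6196−43.1210)/(116.6553−73.1567)=1.0000; B=V−Δ·S=-26.8176
Node (1,0) S=52.5400: V=(p*·35.1796+(1−p*)·12.2451)/1.12=28.6180; Δ=(35.1796−12.2451)/(61.9972−38.8796)=0.9921; B=V−Δ·S=-23.5059
Node (1,1) S=83.7800: V=(p*·72.0428+(1−p*)·35.1796)/1.12=59.8357; Δ=(72.0428−35.1796)/(98.8604−61.9972)=1.0000; B=V−Δ·S=-23.9443
Node (0,0) S=71.0000: V=(p*·59.8357+(1−p*)·28.6180)/1.12=49.6239; Δ=(59.8357−28.6180)/(83.7800−52.5400)=0.9993; B=V−Δ·S=-21.3255
Root portfolio cost Δ·71+B reproduces V0=49.6239.

(0,0): Delta=0.9993 Bond=-21.3255
(1,0): Delta=0.9921 Bond=-23.5059
(1,1): Delta=1.0000 Bond=-23.9443
(2,0): Delta=0.9121 Bond=-23.2173
(2,1): Delta=1.0000 Bond=-26.8176
(2,2): Delta=1.0000 Bond=-26.8176
(3,0): Delta=0.0245 Bond=-0.4650
(3,1): Delta=1.0000 Bond=-30.0357
(3,2): Delta=1.0000 Bond=-30.0357
(3,3): Delta=1.0000 Bond=-30.0357
V0=49.6239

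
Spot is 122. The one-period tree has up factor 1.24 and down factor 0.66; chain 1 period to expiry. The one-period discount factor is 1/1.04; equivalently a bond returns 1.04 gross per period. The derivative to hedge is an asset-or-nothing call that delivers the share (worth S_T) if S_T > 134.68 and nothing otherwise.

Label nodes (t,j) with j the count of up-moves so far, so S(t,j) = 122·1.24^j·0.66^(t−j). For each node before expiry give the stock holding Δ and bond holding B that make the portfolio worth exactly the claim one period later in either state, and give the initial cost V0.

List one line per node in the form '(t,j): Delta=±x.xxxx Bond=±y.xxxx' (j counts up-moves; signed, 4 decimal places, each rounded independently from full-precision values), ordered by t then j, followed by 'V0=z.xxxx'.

(0,0): Delta=2.1379 Bond=-165.5252
V0=95.3024

Risk-neutral probability p* = (R−d)/(u−d) = (1.04−0.66)/(1.24−0.66) = 0.6552.
Terminal values V(1,·): V(1,0)=0.0000, V(1,1)=151.2800
Node (0,0) S=122.0000: V=(p*·151.2800+(1−p*)·0.0000)/1.04=95.3024; Δ=(151.2800−0.0000)/(151.2800−80.5200)=2.1379; B=V−Δ·S=-165.5252
Root portfolio cost Δ·122+B reproduces V0=95.3024.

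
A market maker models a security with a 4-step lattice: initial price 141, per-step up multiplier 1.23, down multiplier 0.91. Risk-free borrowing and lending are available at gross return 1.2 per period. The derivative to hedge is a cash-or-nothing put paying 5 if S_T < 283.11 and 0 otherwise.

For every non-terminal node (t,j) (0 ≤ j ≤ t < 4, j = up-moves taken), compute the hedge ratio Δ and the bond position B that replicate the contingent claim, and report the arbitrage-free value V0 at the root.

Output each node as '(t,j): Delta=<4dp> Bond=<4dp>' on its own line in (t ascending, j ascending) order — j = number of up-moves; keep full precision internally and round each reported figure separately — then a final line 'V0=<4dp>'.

(0,0): Delta=-0.0477 Bond=7.5149
(1,0): Delta=0.0000 Bond=2.8935
(1,1): Delta=-0.0514 Bond=9.6514
(2,0): Delta=0.0000 Bond=3.4722
(2,1): Delta=0.0000 Bond=3.4722
(2,2): Delta=-0.0553 Bond=12.4207
(3,0): Delta=0.0000 Bond=4.1667
(3,1): Delta=0.0000 Bond=4.1667
(3,2): Delta=0.0000 Bond=4.1667
(3,3): Delta=-0.0596 Bond=16.0156
V0=0.7848

No-arbitrage ⇒ martingale measure with p* = (R−d)/(u−d) = 0.9062.
Terminal values V(4,·): V(4,0)=5.0000, V(4,1)=5.0000, V(4,2)=5.0000, V(4,3)=5.0000, V(4,4)=0.0000
  t=3,j=0: stock 106.2535 → up 130.6918 (V=5.0000), down 96.6907 (V=5.0000). Price 4.1667; hedge Δ=0.0000, bond B=4.1667.
  t=3,j=1: stock 143.6174 → up 176.6494 (V=5.0000), down 130.6918 (V=5.0000). Price 4.1667; hedge Δ=0.0000, bond B=4.1667.
  t=3,j=2: stock 194.1202 → up 238.7678 (V=5.0000), down 176.6494 (V=5.0000). Price 4.1667; hedge Δ=0.0000, bond B=4.1667.
  t=3,j=3: stock 262.3822 → up 322.7302 (V=0.0000), down 238.7678 (V=5.0000). Price 0.3906; hedge Δ=-0.0596, bond B=16.0156.
  t=2,j=0: stock 116.7621 → up 143.6174 (V=4.1667), down 106.2535 (V=4.1667). Price 3.4722; hedge Δ=0.0000, bond B=3.4722.
  t=2,j=1: stock 157.8213 → up 194.1202 (V=4.1667), down 143.6174 (V=4.1667). Price 3.4722; hedge Δ=0.0000, bond B=3.4722.
  t=2,j=2: stock 213.3189 → up 262.3822 (V=0.3906), down 194.1202 (V=4.1667). Price 0.6205; hedge Δ=-0.0553, bond B=12.4207.
  t=1,j=0: stock 128.3100 → up 157.8213 (V=3.4722), down 116.7621 (V=3.4722). Price 2.8935; hedge Δ=0.0000, bond B=2.8935.
  t=1,j=1: stock 173.4300 → up 213.3189 (V=0.6205), down 157.8213 (V=3.4722). Price 0.7399; hedge Δ=-0.0514, bond B=9.6514.
  t=0,j=0: stock 141.0000 → up 173.4300 (V=0.7399), down 128.3100 (V=2.8935). Price 0.7848; hedge Δ=-0.0477, bond B=7.5149.
The time-0 hedge costs 0.7848, which is the no-arbitrage price.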